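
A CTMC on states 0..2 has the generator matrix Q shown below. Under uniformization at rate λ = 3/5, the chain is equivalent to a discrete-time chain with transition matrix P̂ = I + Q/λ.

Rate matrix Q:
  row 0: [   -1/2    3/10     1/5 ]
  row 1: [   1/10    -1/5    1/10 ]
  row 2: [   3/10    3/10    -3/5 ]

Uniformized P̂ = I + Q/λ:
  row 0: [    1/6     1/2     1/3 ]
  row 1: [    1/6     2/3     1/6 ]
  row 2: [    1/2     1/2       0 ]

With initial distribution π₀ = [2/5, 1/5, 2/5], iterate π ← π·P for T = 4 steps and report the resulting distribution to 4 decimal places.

t=0: π = [0.4000, 0.2000, 0.4000]
t=1: π = [0.3000, 0.5333, 0.1667]
t=2: π = [0.2222, 0.5889, 0.1889]
t=3: π = [0.2296, 0.5981, 0.1722]
t=4: π = [0.2241, 0.5997, 0.1762]

π = [0.2241, 0.5997, 0.1762]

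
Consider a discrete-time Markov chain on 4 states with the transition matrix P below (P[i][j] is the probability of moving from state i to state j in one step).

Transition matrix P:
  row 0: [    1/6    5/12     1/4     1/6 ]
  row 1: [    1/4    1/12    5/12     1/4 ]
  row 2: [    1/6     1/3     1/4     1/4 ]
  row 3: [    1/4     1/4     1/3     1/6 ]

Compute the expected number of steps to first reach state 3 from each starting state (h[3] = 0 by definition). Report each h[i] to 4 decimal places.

First-step conditioning: h[3] = 0; for i ≠ 3, h[i] = 1 + Σ_k P[i][k]·h[k].
  h[0] = 1 + 1/6·h[0] + 5/12·h[1] + 1/4·h[2]
  h[1] = 1 + 1/4·h[0] + 1/12·h[1] + 5/12·h[2]
  h[2] = 1 + 1/6·h[0] + 1/3·h[1] + 1/4·h[2]
Solving the 3×3 linear system over states ≠ 3 gives exactly h = [2328/503, 2160/503, 2148/503, 0] (h[3] = 0 is the target).

h = [4.6282, 4.2942, 4.2704, 0.0000]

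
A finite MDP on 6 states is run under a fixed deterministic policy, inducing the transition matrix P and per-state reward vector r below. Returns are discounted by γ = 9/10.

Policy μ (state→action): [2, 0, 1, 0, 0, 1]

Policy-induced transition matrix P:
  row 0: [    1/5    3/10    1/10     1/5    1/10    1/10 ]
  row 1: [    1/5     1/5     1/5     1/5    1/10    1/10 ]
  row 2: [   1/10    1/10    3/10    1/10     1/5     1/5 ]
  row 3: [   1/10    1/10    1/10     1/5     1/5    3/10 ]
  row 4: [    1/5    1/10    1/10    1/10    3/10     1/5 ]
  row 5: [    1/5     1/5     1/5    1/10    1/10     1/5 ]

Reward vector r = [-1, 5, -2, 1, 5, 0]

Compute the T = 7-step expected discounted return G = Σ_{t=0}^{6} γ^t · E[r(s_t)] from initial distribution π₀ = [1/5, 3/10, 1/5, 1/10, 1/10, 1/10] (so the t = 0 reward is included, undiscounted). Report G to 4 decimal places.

G = 6.9902

t=0: π = [0.2000, 0.3000, 0.2000, 0.1000, 0.1000, 0.1000], E[r] = 1.5000, γ^t·E[r] = 1.500000, running G = 1.500000
t=1: π = [0.1700, 0.1800, 0.1800, 0.1600, 0.1500, 0.1600], E[r] = 1.2800, γ^t·E[r] = 1.152000, running G = 2.652000
t=2: π = [0.1660, 0.1680, 0.1700, 0.1510, 0.1640, 0.1810], E[r] = 1.3050, γ^t·E[r] = 1.057050, running G = 3.709050
t=3: π = [0.1679, 0.1681, 0.1689, 0.1485, 0.1649, 0.1817], E[r] = 1.3078, γ^t·E[r] = 0.953386, running G = 4.662436
t=4: π = [0.1683, 0.1686, 0.1688, 0.1485, 0.1647, 0.1813], E[r] = 1.3091, γ^t·E[r] = 0.858881, running G = 5.521317
t=5: π = [0.1683, 0.1686, 0.1687, 0.1485, 0.1647, 0.1812], E[r] = 1.3093, γ^t·E[r] = 0.773112, running G = 6.294429
t=6: π = [0.1683, 0.1686, 0.1687, 0.1485, 0.1647, 0.1812], E[r] = 1.3093, γ^t·E[r] = 0.695810, running G = 6.990239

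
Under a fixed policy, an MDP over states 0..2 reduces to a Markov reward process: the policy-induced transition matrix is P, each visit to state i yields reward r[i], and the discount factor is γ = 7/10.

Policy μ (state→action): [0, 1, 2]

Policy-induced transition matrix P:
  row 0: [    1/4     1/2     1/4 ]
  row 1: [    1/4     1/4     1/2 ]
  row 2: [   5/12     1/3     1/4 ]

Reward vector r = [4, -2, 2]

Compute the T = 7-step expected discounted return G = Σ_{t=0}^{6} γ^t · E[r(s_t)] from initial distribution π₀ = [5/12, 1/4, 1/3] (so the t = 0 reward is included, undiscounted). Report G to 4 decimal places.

t=0: π = [0.4167, 0.2500, 0.3333], E[r] = 1.8333, γ^t·E[r] = 1.833333, running G = 1.833333
t=1: π = [0.3056, 0.3819, 0.3125], E[r] = 1.0833, γ^t·E[r] = 0.758333, running G = 2.591667
t=2: π = [0.3021, 0.3524, 0.3455], E[r] = 1.1944, γ^t·E[r] = 0.585278, running G = 3.176944
t=3: π = [0.3076, 0.3543, 0.3381], E[r] = 1.1979, γ^t·E[r] = 0.410885, running G = 3.587830
t=4: π = [0.3064, 0.3551, 0.3386], E[r] = 1.1924, γ^t·E[r] = 0.286300, running G = 3.874130
t=5: π = [0.3064, 0.3548, 0.3388], E[r] = 1.1936, γ^t·E[r] = 0.200617, running G = 4.074746
t=6: π = [0.3065, 0.3548, 0.3387], E[r] = 1.1936, γ^t·E[r] = 0.140422, running G = 4.215169

G = 4.2152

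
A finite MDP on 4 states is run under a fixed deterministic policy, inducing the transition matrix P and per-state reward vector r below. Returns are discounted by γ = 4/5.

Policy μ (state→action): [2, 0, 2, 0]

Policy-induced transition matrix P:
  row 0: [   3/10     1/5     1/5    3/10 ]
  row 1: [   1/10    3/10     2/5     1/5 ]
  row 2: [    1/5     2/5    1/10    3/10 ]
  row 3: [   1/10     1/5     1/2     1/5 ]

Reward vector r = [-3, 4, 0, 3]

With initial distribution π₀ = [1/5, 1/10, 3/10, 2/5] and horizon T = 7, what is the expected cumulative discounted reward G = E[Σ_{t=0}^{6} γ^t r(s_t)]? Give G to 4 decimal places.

G = 5.0817

t=0: π = [0.2000, 0.1000, 0.3000, 0.4000], E[r] = 1.0000, γ^t·E[r] = 1.000000, running G = 1.000000
t=1: π = [0.1700, 0.2700, 0.3100, 0.2500], E[r] = 1.3200, γ^t·E[r] = 1.056000, running G = 2.056000
t=2: π = [0.1650, 0.2890, 0.2980, 0.2480], E[r] = 1.4050, γ^t·E[r] = 0.899200, running G = 2.955200
t=3: π = [0.1628, 0.2885, 0.3024, 0.2463], E[r] = 1.4045, γ^t·E[r] = 0.719104, running G = 3.674304
t=4: π = [0.1628, 0.2893, 0.3014, 0.2465], E[r] = 1.4085, γ^t·E[r] = 0.576913, running G = 4.251217
t=5: π = [0.1627, 0.2892, 0.3017, 0.2464], E[r] = 1.4080, γ^t·E[r] = 0.461364, running G = 4.712582
t=6: π = [0.1627, 0.2893, 0.3016, 0.2464], E[r] = 1.4082, γ^t·E[r] = 0.369157, running G = 5.081739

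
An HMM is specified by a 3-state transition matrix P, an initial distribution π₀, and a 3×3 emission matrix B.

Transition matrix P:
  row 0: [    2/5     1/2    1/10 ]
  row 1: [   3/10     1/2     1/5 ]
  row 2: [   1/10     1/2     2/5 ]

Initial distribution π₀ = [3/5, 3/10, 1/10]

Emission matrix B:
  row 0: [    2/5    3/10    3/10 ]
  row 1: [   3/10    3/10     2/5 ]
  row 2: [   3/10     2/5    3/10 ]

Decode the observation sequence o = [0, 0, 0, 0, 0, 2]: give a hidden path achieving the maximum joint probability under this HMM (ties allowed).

t=0: δ = [2.400e-01, 9.000e-02, 3.000e-02]  (obs o_0=0)
t=1: δ = [3.840e-02, 3.600e-02, 7.200e-03]  ψ = [0, 0, 0]  (obs o_1=0)
t=2: δ = [6.144e-03, 5.760e-03, 2.160e-03]  ψ = [0, 0, 1]  (obs o_2=0)
t=3: δ = [9.830e-04, 9.216e-04, 3.456e-04]  ψ = [0, 0, 1]  (obs o_3=0)
t=4: δ = [1.573e-04, 1.475e-04, 5.530e-05]  ψ = [0, 0, 1]  (obs o_4=0)
t=5: δ = [1.887e-05, 3.146e-05, 8.847e-06]  ψ = [0, 0, 1]  (obs o_5=2)
backtrack: best end state = 1; path = [0, 0, 0, 0, 0, 1]

path = [0, 0, 0, 0, 0, 1]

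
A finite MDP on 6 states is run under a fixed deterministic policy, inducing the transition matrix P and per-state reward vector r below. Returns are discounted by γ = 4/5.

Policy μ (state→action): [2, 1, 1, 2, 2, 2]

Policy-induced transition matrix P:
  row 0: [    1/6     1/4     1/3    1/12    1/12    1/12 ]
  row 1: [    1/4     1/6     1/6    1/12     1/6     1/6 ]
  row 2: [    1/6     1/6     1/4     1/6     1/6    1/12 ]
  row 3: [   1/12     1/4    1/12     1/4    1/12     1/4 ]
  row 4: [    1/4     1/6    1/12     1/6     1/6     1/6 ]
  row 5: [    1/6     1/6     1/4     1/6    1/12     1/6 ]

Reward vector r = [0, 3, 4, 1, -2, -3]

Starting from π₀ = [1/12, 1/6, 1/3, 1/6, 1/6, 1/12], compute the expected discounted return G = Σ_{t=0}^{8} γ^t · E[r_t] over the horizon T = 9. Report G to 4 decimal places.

t=0: π = [0.0833, 0.1667, 0.3333, 0.1667, 0.1667, 0.0833], E[r] = 1.4167, γ^t·E[r] = 1.416667, running G = 1.416667
t=1: π = [0.1806, 0.1875, 0.1875, 0.1597, 0.1389, 0.1458], E[r] = 0.7569, γ^t·E[r] = 0.605556, running G = 2.022222
t=2: π = [0.1806, 0.1950, 0.1997, 0.1493, 0.1262, 0.1493], E[r] = 0.8328, γ^t·E[r] = 0.532963, running G = 2.555185
t=3: π = [0.1810, 0.1942, 0.2029, 0.1478, 0.1267, 0.1474], E[r] = 0.8461, γ^t·E[r] = 0.433185, running G = 2.988370
t=4: π = [0.1811, 0.1941, 0.2031, 0.1477, 0.1270, 0.1470], E[r] = 0.8476, γ^t·E[r] = 0.347159, running G = 3.335529
t=5: π = [0.1811, 0.1941, 0.2031, 0.1477, 0.1270, 0.1470], E[r] = 0.8476, γ^t·E[r] = 0.277726, running G = 3.613255
t=6: π = [0.1811, 0.1941, 0.2031, 0.1477, 0.1270, 0.1470], E[r] = 0.8475, γ^t·E[r] = 0.222178, running G = 3.835433
t=7: π = [0.1811, 0.1941, 0.2031, 0.1477, 0.1270, 0.1470], E[r] = 0.8475, γ^t·E[r] = 0.177743, running G = 4.013176
t=8: π = [0.1811, 0.1941, 0.2031, 0.1477, 0.1270, 0.1470], E[r] = 0.8475, γ^t·E[r] = 0.142194, running G = 4.155370

G = 4.1554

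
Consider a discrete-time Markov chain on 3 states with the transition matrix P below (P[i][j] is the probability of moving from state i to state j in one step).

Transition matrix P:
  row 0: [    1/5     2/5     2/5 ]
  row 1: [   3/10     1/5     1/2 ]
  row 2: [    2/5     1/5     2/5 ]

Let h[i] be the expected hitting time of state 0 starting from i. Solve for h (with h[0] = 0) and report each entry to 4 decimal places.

First-step conditioning: h[0] = 0; for i ≠ 0, h[i] = 1 + Σ_k P[i][k]·h[k].
  h[1] = 1 + 1/5·h[1] + 1/2·h[2]
  h[2] = 1 + 1/5·h[1] + 2/5·h[2]
Solving the 2×2 linear system over states ≠ 0 gives exactly h = [0, 55/19, 50/19] (h[0] = 0 is the target).

h = [0.0000, 2.8947, 2.6316]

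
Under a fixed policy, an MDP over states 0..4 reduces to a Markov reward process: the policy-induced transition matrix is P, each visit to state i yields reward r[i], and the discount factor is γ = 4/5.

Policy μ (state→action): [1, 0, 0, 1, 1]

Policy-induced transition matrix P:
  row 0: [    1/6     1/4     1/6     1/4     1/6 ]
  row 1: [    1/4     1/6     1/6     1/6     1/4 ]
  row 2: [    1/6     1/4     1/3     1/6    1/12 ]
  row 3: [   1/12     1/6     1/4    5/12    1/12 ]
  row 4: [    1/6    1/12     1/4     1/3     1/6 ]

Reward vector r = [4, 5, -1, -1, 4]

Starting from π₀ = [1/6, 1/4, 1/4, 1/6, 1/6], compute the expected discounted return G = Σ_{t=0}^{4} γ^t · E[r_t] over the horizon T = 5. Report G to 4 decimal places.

t=0: π = [0.1667, 0.2500, 0.2500, 0.1667, 0.1667], E[r] = 2.1667, γ^t·E[r] = 2.166667, running G = 2.166667
t=1: π = [0.1736, 0.1875, 0.2361, 0.2500, 0.1528], E[r] = 1.7569, γ^t·E[r] = 1.405556, running G = 3.572222
t=2: π = [0.1615, 0.1881, 0.2396, 0.2691, 0.1418], E[r] = 1.6447, γ^t·E[r] = 1.052593, running G = 4.624815
t=3: π = [0.1599, 0.1883, 0.2408, 0.2710, 0.1399], E[r] = 1.6290, γ^t·E[r] = 0.834025, running G = 5.458840
t=4: π = [0.1598, 0.1884, 0.2411, 0.2711, 0.1397], E[r] = 1.6278, γ^t·E[r] = 0.666729, running G = 6.125569

G = 6.1256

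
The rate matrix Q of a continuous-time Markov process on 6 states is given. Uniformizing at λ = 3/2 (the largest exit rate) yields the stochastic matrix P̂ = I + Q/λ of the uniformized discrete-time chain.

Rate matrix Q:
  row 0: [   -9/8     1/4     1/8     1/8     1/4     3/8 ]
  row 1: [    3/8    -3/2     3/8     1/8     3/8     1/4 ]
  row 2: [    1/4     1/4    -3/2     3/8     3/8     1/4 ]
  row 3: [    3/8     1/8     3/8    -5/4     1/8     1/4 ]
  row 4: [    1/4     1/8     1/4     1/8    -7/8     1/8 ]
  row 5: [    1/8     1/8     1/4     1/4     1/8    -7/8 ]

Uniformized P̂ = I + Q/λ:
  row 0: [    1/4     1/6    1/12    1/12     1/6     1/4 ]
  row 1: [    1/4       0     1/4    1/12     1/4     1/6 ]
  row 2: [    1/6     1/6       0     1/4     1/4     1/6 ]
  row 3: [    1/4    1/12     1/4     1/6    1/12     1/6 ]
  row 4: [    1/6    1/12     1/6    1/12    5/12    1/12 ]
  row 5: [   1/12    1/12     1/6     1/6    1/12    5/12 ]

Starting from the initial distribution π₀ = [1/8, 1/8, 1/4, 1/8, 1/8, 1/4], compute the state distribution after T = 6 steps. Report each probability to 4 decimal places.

t=0: π = [0.1250, 0.1250, 0.2500, 0.1250, 0.1250, 0.2500]
t=1: π = [0.1771, 0.1042, 0.1354, 0.1563, 0.1979, 0.2292]
t=2: π = [0.1840, 0.1007, 0.1510, 0.1380, 0.2040, 0.2222]
t=3: π = [0.1834, 0.1029, 0.1461, 0.1385, 0.2086, 0.2206]
t=4: π = [0.1837, 0.1022, 0.1472, 0.1376, 0.2096, 0.2197]
t=5: π = [0.1836, 0.1024, 0.1468, 0.1376, 0.2101, 0.2194]
t=6: π = [0.1837, 0.1023, 0.1469, 0.1376, 0.2102, 0.2193]

π = [0.1837, 0.1023, 0.1469, 0.1376, 0.2102, 0.2193]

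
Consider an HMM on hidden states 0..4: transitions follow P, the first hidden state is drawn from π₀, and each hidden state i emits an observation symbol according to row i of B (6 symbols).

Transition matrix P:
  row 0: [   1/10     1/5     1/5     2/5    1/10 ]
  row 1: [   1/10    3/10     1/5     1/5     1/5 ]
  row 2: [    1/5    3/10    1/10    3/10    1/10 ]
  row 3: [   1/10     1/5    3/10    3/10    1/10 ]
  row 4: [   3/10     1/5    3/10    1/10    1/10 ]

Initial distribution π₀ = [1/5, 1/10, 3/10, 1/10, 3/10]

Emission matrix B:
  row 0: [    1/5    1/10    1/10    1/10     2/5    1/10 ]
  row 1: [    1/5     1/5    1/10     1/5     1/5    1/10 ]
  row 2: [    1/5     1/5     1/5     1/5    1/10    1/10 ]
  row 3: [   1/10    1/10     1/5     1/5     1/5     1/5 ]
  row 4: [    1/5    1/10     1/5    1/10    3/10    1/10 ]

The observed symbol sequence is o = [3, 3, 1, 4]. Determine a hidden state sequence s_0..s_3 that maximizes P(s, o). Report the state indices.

path = [2, 3, 2, 0]

t=0: δ = [2.000e-02, 2.000e-02, 6.000e-02, 2.000e-02, 3.000e-02]  (obs o_0=3)
t=1: δ = [1.200e-03, 3.600e-03, 1.800e-03, 3.600e-03, 6.000e-04]  ψ = [2, 2, 4, 2, 2]  (obs o_1=3)
t=2: δ = [3.600e-05, 2.160e-04, 2.160e-04, 1.080e-04, 7.200e-05]  ψ = [1, 1, 3, 3, 1]  (obs o_2=1)
t=3: δ = [1.728e-05, 1.296e-05, 4.320e-06, 1.296e-05, 1.296e-05]  ψ = [2, 1, 1, 2, 1]  (obs o_3=4)
backtrack: best end state = 0; path = [2, 3, 2, 0]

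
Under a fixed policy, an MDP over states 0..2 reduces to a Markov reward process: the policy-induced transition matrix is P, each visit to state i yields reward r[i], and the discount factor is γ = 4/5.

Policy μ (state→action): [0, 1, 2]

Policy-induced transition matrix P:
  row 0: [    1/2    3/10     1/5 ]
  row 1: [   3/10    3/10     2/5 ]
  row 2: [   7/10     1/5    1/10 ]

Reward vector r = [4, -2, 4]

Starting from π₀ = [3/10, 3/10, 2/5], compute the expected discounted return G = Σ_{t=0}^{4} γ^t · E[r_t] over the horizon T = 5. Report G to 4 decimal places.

G = 7.7998

t=0: π = [0.3000, 0.3000, 0.4000], E[r] = 2.2000, γ^t·E[r] = 2.200000, running G = 2.200000
t=1: π = [0.5200, 0.2600, 0.2200], E[r] = 2.4400, γ^t·E[r] = 1.952000, running G = 4.152000
t=2: π = [0.4920, 0.2780, 0.2300], E[r] = 2.3320, γ^t·E[r] = 1.492480, running G = 5.644480
t=3: π = [0.4904, 0.2770, 0.2326], E[r] = 2.3380, γ^t·E[r] = 1.197056, running G = 6.841536
t=4: π = [0.4911, 0.2767, 0.2321], E[r] = 2.3396, γ^t·E[r] = 0.958284, running G = 7.799820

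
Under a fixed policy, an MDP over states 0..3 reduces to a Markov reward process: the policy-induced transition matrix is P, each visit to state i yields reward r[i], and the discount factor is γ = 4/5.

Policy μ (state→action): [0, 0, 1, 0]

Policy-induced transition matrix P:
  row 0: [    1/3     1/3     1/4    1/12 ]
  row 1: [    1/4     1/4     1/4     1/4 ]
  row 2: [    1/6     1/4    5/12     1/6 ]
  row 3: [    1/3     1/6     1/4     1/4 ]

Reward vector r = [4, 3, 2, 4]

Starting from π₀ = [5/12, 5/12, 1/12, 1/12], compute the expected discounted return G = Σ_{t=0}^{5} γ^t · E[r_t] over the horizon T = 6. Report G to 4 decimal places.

t=0: π = [0.4167, 0.4167, 0.0833, 0.0833], E[r] = 3.4167, γ^t·E[r] = 3.416667, running G = 3.416667
t=1: π = [0.2847, 0.2778, 0.2639, 0.1736], E[r] = 3.1944, γ^t·E[r] = 2.555556, running G = 5.972222
t=2: π = [0.2662, 0.2593, 0.2940, 0.1806], E[r] = 3.1528, γ^t·E[r] = 2.017778, running G = 7.990000
t=3: π = [0.2627, 0.2571, 0.2990, 0.1811], E[r] = 3.1449, γ^t·E[r] = 1.610173, running G = 9.600173
t=4: π = [0.2621, 0.2568, 0.2998, 0.1813], E[r] = 3.1435, γ^t·E[r] = 1.287592, running G = 10.887765
t=5: π = [0.2620, 0.2567, 0.3000, 0.1813], E[r] = 3.1433, γ^t·E[r] = 1.030004, running G = 11.917769

G = 11.9178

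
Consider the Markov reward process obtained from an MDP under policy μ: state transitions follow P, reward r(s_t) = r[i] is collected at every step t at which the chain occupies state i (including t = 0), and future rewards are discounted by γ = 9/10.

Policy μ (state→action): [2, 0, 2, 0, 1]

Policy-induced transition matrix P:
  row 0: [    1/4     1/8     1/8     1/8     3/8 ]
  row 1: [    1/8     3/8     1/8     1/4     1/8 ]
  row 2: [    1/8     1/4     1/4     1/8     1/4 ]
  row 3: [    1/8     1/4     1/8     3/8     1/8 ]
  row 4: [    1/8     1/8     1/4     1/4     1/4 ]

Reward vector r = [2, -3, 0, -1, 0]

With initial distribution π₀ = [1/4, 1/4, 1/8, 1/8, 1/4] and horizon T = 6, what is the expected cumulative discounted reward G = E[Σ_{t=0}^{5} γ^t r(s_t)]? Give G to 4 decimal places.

G = -2.6941

t=0: π = [0.2500, 0.2500, 0.1250, 0.1250, 0.2500], E[r] = -0.3750, γ^t·E[r] = -0.375000, running G = -0.375000
t=1: π = [0.1563, 0.2188, 0.1719, 0.2188, 0.2344], E[r] = -0.5625, γ^t·E[r] = -0.506250, running G = -0.881250
t=2: π = [0.1445, 0.2285, 0.1758, 0.2363, 0.2148], E[r] = -0.6328, γ^t·E[r] = -0.512578, running G = -1.393828
t=3: π = [0.1431, 0.2336, 0.1738, 0.2395, 0.2100], E[r] = -0.6543, γ^t·E[r] = -0.476982, running G = -1.870811
t=4: π = [0.1429, 0.2351, 0.1730, 0.2403, 0.2087], E[r] = -0.6598, γ^t·E[r] = -0.432888, running G = -2.303699
t=5: π = [0.1429, 0.2354, 0.1727, 0.2406, 0.2084], E[r] = -0.6611, γ^t·E[r] = -0.390392, running G = -2.694091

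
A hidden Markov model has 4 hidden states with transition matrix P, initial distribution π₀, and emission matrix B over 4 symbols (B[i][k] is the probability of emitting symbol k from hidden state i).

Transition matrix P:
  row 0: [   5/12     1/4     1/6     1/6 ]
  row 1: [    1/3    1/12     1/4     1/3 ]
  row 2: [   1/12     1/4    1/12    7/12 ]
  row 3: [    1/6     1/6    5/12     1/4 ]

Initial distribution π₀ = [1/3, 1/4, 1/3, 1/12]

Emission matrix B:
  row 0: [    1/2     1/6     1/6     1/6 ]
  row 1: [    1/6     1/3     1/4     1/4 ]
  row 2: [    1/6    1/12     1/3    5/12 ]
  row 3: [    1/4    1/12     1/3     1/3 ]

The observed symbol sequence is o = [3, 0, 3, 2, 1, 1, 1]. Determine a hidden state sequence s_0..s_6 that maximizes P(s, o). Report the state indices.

t=0: δ = [5.556e-02, 6.250e-02, 1.389e-01, 2.778e-02]  (obs o_0=3)
t=1: δ = [1.157e-02, 5.787e-03, 2.604e-03, 2.025e-02]  ψ = [0, 2, 1, 2]  (obs o_1=0)
t=2: δ = [8.038e-04, 8.439e-04, 3.516e-03, 1.688e-03]  ψ = [0, 3, 3, 3]  (obs o_2=3)
t=3: δ = [5.582e-05, 2.198e-04, 2.344e-04, 6.838e-04]  ψ = [0, 2, 3, 2]  (obs o_3=2)
t=4: δ = [1.899e-05, 3.799e-05, 2.374e-05, 1.424e-05]  ψ = [3, 3, 3, 3]  (obs o_4=1)
t=5: δ = [2.110e-06, 1.978e-06, 7.914e-07, 1.154e-06]  ψ = [1, 2, 1, 2]  (obs o_5=1)
t=6: δ = [1.466e-07, 1.759e-07, 4.122e-08, 5.496e-08]  ψ = [0, 0, 1, 1]  (obs o_6=1)
backtrack: best end state = 1; path = [2, 3, 2, 3, 1, 0, 1]

path = [2, 3, 2, 3, 1, 0, 1]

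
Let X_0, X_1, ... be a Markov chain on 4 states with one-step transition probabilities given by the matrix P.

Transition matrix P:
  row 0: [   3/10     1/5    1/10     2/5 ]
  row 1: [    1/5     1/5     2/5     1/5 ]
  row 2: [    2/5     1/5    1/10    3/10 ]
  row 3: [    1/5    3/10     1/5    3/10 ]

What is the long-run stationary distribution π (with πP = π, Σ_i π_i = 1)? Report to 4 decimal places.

Balance equations π_j = Σ_i π_i·P[i][j]:
  π_0 = 3/10·π_0 + 1/5·π_1 + 2/5·π_2 + 1/5·π_3
  π_1 = 1/5·π_0 + 1/5·π_1 + 1/5·π_2 + 3/10·π_3
  π_2 = 1/10·π_0 + 2/5·π_1 + 1/10·π_2 + 1/5·π_3
  normalize: π_0 + π_1 + π_2 + π_3 = 1
Solving the linear system gives exactly π = [302/1133, 261/1133, 226/1133, 344/1133].

π = [0.2665, 0.2304, 0.1995, 0.3036]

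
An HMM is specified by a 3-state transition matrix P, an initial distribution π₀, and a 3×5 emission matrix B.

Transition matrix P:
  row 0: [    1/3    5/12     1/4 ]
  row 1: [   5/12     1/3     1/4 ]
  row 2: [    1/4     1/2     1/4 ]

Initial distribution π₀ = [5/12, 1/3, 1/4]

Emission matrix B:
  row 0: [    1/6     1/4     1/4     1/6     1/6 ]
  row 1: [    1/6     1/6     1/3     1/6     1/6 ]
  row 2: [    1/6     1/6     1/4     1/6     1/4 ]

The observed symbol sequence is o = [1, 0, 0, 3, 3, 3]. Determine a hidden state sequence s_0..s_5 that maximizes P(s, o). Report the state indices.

path = [0, 1, 0, 1, 0, 1]

t=0: δ = [1.042e-01, 5.556e-02, 4.167e-02]  (obs o_0=1)
t=1: δ = [5.787e-03, 7.234e-03, 4.340e-03]  ψ = [0, 0, 0]  (obs o_1=0)
t=2: δ = [5.023e-04, 4.019e-04, 3.014e-04]  ψ = [1, 0, 1]  (obs o_2=0)
t=3: δ = [2.791e-05, 3.489e-05, 2.093e-05]  ψ = [0, 0, 0]  (obs o_3=3)
t=4: δ = [2.423e-06, 1.938e-06, 1.454e-06]  ψ = [1, 0, 1]  (obs o_4=3)
t=5: δ = [1.346e-07, 1.682e-07, 1.009e-07]  ψ = [0, 0, 0]  (obs o_5=3)
backtrack: best end state = 1; path = [0, 1, 0, 1, 0, 1]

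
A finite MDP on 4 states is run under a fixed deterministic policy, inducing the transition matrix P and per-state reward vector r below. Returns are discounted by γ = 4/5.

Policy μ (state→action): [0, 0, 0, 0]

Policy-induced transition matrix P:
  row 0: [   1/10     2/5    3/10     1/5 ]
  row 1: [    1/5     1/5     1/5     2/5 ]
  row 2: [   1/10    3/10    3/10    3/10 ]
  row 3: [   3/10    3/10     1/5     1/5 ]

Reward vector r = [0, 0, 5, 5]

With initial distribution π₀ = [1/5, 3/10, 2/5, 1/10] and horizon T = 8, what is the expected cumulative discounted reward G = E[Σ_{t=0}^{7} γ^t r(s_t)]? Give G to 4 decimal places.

G = 10.9367

t=0: π = [0.2000, 0.3000, 0.4000, 0.1000], E[r] = 2.5000, γ^t·E[r] = 2.500000, running G = 2.500000
t=1: π = [0.1500, 0.2900, 0.2600, 0.3000], E[r] = 2.8000, γ^t·E[r] = 2.240000, running G = 4.740000
t=2: π = [0.1890, 0.2860, 0.2410, 0.2840], E[r] = 2.6250, γ^t·E[r] = 1.680000, running G = 6.420000
t=3: π = [0.1854, 0.2903, 0.2430, 0.2813], E[r] = 2.6215, γ^t·E[r] = 1.342208, running G = 7.762208
t=4: π = [0.1853, 0.2895, 0.2428, 0.2824], E[r] = 2.6260, γ^t·E[r] = 1.075610, running G = 8.837818
t=5: π = [0.1854, 0.2896, 0.2428, 0.2822], E[r] = 2.6250, γ^t·E[r] = 0.860158, running G = 9.697976
t=6: π = [0.1854, 0.2896, 0.2428, 0.2822], E[r] = 2.6251, γ^t·E[r] = 0.688155, running G = 10.386131
t=7: π = [0.1854, 0.2896, 0.2428, 0.2822], E[r] = 2.6251, γ^t·E[r] = 0.550525, running G = 10.936655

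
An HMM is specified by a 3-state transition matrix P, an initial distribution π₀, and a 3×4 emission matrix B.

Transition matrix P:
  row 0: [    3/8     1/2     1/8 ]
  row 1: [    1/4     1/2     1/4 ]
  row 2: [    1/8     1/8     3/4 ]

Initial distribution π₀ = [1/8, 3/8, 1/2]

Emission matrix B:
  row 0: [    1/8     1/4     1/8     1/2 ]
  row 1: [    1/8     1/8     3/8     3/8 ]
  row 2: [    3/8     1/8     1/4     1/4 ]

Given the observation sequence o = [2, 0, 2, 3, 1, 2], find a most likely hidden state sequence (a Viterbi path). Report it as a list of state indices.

path = [2, 2, 2, 2, 2, 2]

t=0: δ = [1.562e-02, 1.406e-01, 1.250e-01]  (obs o_0=2)
t=1: δ = [4.395e-03, 8.789e-03, 3.516e-02]  ψ = [1, 1, 2]  (obs o_1=0)
t=2: δ = [5.493e-04, 1.648e-03, 6.592e-03]  ψ = [2, 1, 2]  (obs o_2=2)
t=3: δ = [4.120e-04, 3.090e-04, 1.236e-03]  ψ = [2, 1, 2]  (obs o_3=3)
t=4: δ = [3.862e-05, 2.575e-05, 1.159e-04]  ψ = [0, 0, 2]  (obs o_4=1)
t=5: δ = [1.810e-06, 7.242e-06, 2.173e-05]  ψ = [0, 0, 2]  (obs o_5=2)
backtrack: best end state = 2; path = [2, 2, 2, 2, 2, 2]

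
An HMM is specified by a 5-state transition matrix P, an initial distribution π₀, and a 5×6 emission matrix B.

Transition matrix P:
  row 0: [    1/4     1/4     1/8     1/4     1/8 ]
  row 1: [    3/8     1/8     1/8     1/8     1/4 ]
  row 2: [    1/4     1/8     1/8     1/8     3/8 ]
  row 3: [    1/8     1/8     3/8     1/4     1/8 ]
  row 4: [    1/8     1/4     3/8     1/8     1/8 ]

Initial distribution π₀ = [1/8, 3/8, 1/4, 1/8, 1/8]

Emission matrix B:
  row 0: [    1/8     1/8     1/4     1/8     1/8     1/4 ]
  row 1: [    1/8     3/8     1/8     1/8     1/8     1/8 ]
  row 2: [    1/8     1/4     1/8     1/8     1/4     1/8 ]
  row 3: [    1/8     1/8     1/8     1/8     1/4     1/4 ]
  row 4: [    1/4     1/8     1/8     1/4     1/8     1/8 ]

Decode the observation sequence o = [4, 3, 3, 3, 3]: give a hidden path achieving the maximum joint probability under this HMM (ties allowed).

t=0: δ = [1.562e-02, 4.688e-02, 6.250e-02, 3.125e-02, 1.562e-02]  (obs o_0=4)
t=1: δ = [2.197e-03, 9.766e-04, 1.465e-03, 9.766e-04, 5.859e-03]  ψ = [1, 2, 3, 2, 2]  (obs o_1=3)
t=2: δ = [9.155e-05, 1.831e-04, 2.747e-04, 9.155e-05, 1.831e-04]  ψ = [4, 4, 4, 4, 4]  (obs o_2=3)
t=3: δ = [8.583e-06, 5.722e-06, 8.583e-06, 4.292e-06, 2.575e-05]  ψ = [1, 4, 4, 2, 2]  (obs o_3=3)
t=4: δ = [4.023e-07, 8.047e-07, 1.207e-06, 4.023e-07, 8.047e-07]  ψ = [4, 4, 4, 4, 2]  (obs o_4=3)
backtrack: best end state = 2; path = [2, 4, 2, 4, 2]

path = [2, 4, 2, 4, 2]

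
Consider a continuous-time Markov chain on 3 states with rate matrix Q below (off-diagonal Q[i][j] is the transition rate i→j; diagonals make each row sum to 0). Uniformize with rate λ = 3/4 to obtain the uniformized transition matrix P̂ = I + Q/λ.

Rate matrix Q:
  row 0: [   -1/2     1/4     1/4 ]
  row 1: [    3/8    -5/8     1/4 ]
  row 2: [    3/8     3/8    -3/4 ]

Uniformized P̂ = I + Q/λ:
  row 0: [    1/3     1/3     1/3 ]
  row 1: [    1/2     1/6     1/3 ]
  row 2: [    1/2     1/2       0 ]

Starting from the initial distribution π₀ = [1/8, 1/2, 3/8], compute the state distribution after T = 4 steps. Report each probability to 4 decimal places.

π = [0.4283, 0.3201, 0.2515]

t=0: π = [0.1250, 0.5000, 0.3750]
t=1: π = [0.4792, 0.3125, 0.2083]
t=2: π = [0.4201, 0.3160, 0.2639]
t=3: π = [0.4300, 0.3247, 0.2454]
t=4: π = [0.4283, 0.3201, 0.2515]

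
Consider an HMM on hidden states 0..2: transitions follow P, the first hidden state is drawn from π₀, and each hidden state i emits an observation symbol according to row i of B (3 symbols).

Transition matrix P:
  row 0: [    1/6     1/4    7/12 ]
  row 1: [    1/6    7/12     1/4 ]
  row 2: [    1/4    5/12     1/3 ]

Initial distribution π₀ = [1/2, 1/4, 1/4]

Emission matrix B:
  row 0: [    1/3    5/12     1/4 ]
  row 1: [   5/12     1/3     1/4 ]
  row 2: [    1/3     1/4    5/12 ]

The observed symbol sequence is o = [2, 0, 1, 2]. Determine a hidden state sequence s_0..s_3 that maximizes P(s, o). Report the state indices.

path = [0, 2, 0, 2]

t=0: δ = [1.250e-01, 6.250e-02, 1.042e-01]  (obs o_0=2)
t=1: δ = [8.681e-03, 1.808e-02, 2.431e-02]  ψ = [2, 2, 0]  (obs o_1=0)
t=2: δ = [2.532e-03, 3.516e-03, 2.025e-03]  ψ = [2, 1, 2]  (obs o_2=1)
t=3: δ = [1.465e-04, 5.128e-04, 6.154e-04]  ψ = [1, 1, 0]  (obs o_3=2)
backtrack: best end state = 2; path = [0, 2, 0, 2]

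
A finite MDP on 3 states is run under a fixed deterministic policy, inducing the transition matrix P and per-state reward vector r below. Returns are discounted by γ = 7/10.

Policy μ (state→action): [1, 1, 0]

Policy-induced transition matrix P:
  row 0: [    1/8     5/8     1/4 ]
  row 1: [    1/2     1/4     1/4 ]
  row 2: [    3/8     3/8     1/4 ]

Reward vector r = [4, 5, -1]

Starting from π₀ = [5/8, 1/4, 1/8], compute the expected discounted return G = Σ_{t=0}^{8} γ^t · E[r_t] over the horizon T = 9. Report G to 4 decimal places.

G = 10.6217

t=0: π = [0.6250, 0.2500, 0.1250], E[r] = 3.6250, γ^t·E[r] = 3.625000, running G = 3.625000
t=1: π = [0.2500, 0.5000, 0.2500], E[r] = 3.2500, γ^t·E[r] = 2.275000, running G = 5.900000
t=2: π = [0.3750, 0.3750, 0.2500], E[r] = 3.1250, γ^t·E[r] = 1.531250, running G = 7.431250
t=3: π = [0.3281, 0.4219, 0.2500], E[r] = 3.1719, γ^t·E[r] = 1.087953, running G = 8.519203
t=4: π = [0.3457, 0.4043, 0.2500], E[r] = 3.1543, γ^t·E[r] = 0.757347, running G = 9.276550
t=5: π = [0.3391, 0.4109, 0.2500], E[r] = 3.1609, γ^t·E[r] = 0.531251, running G = 9.807800
t=6: π = [0.3416, 0.4084, 0.2500], E[r] = 3.1584, γ^t·E[r] = 0.371585, running G = 10.179385
t=7: π = [0.3407, 0.4093, 0.2500], E[r] = 3.1593, γ^t·E[r] = 0.260186, running G = 10.439570
t=8: π = [0.3410, 0.4090, 0.2500], E[r] = 3.1590, γ^t·E[r] = 0.182110, running G = 10.621680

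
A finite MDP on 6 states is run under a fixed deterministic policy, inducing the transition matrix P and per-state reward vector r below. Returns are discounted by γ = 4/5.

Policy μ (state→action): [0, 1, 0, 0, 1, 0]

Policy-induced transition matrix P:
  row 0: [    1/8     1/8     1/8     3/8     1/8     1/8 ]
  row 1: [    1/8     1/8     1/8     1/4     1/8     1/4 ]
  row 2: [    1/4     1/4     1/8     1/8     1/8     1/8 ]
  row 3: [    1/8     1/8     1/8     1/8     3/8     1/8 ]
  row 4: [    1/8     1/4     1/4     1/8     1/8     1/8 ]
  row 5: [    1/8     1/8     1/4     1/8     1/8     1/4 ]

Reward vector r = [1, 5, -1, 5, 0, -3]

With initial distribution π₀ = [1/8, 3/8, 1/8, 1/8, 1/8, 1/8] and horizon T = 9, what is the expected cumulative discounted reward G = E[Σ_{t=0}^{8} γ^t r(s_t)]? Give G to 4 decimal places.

t=0: π = [0.1250, 0.3750, 0.1250, 0.1250, 0.1250, 0.1250], E[r] = 2.1250, γ^t·E[r] = 2.125000, running G = 2.125000
t=1: π = [0.1406, 0.1563, 0.1563, 0.2031, 0.1563, 0.1875], E[r] = 1.2188, γ^t·E[r] = 0.975000, running G = 3.100000
t=2: π = [0.1445, 0.1641, 0.1680, 0.1797, 0.1758, 0.1680], E[r] = 1.1914, γ^t·E[r] = 0.762500, running G = 3.862500
t=3: π = [0.1460, 0.1680, 0.1680, 0.1816, 0.1699, 0.1665], E[r] = 1.2266, γ^t·E[r] = 0.628000, running G = 4.490500
t=4: π = [0.1460, 0.1672, 0.1671, 0.1825, 0.1704, 0.1668], E[r] = 1.2272, γ^t·E[r] = 0.502650, running G = 4.993150
t=5: π = [0.1459, 0.1672, 0.1672, 0.1824, 0.1706, 0.1668], E[r] = 1.2264, γ^t·E[r] = 0.401865, running G = 5.395015
t=6: π = [0.1459, 0.1672, 0.1672, 0.1824, 0.1706, 0.1667], E[r] = 1.2264, γ^t·E[r] = 0.321506, running G = 5.716521
t=7: π = [0.1459, 0.1672, 0.1672, 0.1824, 0.1706, 0.1667], E[r] = 1.2265, γ^t·E[r] = 0.257212, running G = 5.973732
t=8: π = [0.1459, 0.1672, 0.1672, 0.1824, 0.1706, 0.1667], E[r] = 1.2265, γ^t·E[r] = 0.205768, running G = 6.179501

G = 6.1795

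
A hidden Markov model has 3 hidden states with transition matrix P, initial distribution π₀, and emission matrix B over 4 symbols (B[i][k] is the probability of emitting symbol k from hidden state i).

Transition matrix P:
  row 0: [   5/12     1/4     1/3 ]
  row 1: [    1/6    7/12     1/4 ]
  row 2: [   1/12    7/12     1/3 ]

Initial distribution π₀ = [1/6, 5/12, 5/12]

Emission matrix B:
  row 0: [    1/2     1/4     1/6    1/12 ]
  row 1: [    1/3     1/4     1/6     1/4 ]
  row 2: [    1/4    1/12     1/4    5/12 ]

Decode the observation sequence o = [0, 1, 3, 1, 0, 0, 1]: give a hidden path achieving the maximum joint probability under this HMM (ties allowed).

t=0: δ = [8.333e-02, 1.389e-01, 1.042e-01]  (obs o_0=0)
t=1: δ = [8.681e-03, 2.025e-02, 2.894e-03]  ψ = [0, 1, 1]  (obs o_1=1)
t=2: δ = [3.014e-04, 2.954e-03, 2.110e-03]  ψ = [0, 1, 1]  (obs o_2=3)
t=3: δ = [1.231e-04, 4.308e-04, 6.154e-05]  ψ = [1, 1, 1]  (obs o_3=1)
t=4: δ = [3.590e-05, 8.376e-05, 2.692e-05]  ψ = [1, 1, 1]  (obs o_4=0)
t=5: δ = [7.479e-06, 1.629e-05, 5.235e-06]  ψ = [0, 1, 1]  (obs o_5=0)
t=6: δ = [7.790e-07, 2.375e-06, 3.393e-07]  ψ = [0, 1, 1]  (obs o_6=1)
backtrack: best end state = 1; path = [1, 1, 1, 1, 1, 1, 1]

path = [1, 1, 1, 1, 1, 1, 1]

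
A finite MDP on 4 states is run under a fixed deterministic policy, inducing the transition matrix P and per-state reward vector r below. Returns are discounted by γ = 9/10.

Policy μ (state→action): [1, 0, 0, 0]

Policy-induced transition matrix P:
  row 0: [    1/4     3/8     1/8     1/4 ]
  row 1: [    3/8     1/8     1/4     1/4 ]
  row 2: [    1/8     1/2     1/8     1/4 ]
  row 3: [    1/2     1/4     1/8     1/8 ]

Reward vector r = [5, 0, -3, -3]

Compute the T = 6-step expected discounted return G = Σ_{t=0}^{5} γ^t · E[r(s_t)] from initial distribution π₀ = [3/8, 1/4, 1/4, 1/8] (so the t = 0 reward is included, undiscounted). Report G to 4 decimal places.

G = 2.2591

t=0: π = [0.3750, 0.2500, 0.2500, 0.1250], E[r] = 0.7500, γ^t·E[r] = 0.750000, running G = 0.750000
t=1: π = [0.2813, 0.3281, 0.1563, 0.2344], E[r] = 0.2344, γ^t·E[r] = 0.210938, running G = 0.960938
t=2: π = [0.3301, 0.2832, 0.1660, 0.2207], E[r] = 0.4902, γ^t·E[r] = 0.397090, running G = 1.358027
t=3: π = [0.3198, 0.2974, 0.1604, 0.2224], E[r] = 0.4507, γ^t·E[r] = 0.328548, running G = 1.686576
t=4: π = [0.3227, 0.2929, 0.1622, 0.2222], E[r] = 0.4605, γ^t·E[r] = 0.302141, running G = 1.988716
t=5: π = [0.3219, 0.2943, 0.1616, 0.2222], E[r] = 0.4579, γ^t·E[r] = 0.270411, running G = 2.259127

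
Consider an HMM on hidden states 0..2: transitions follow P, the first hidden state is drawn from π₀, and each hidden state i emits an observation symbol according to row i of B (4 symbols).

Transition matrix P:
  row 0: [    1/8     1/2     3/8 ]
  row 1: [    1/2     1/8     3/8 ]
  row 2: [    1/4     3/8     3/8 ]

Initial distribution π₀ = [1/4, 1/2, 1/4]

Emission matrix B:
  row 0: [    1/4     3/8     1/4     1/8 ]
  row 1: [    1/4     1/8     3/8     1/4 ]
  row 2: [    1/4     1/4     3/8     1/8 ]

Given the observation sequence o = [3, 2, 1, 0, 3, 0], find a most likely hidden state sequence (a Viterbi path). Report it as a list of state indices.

path = [1, 0, 1, 0, 1, 0]

t=0: δ = [3.125e-02, 1.250e-01, 3.125e-02]  (obs o_0=3)
t=1: δ = [1.562e-02, 5.859e-03, 1.758e-02]  ψ = [1, 0, 1]  (obs o_1=2)
t=2: δ = [1.648e-03, 9.766e-04, 1.648e-03]  ψ = [2, 0, 2]  (obs o_2=1)
t=3: δ = [1.221e-04, 2.060e-04, 1.545e-04]  ψ = [1, 0, 0]  (obs o_3=0)
t=4: δ = [1.287e-05, 1.526e-05, 9.656e-06]  ψ = [1, 0, 1]  (obs o_4=3)
t=5: δ = [1.907e-06, 1.609e-06, 1.431e-06]  ψ = [1, 0, 1]  (obs o_5=0)
backtrack: best end state = 0; path = [1, 0, 1, 0, 1, 0]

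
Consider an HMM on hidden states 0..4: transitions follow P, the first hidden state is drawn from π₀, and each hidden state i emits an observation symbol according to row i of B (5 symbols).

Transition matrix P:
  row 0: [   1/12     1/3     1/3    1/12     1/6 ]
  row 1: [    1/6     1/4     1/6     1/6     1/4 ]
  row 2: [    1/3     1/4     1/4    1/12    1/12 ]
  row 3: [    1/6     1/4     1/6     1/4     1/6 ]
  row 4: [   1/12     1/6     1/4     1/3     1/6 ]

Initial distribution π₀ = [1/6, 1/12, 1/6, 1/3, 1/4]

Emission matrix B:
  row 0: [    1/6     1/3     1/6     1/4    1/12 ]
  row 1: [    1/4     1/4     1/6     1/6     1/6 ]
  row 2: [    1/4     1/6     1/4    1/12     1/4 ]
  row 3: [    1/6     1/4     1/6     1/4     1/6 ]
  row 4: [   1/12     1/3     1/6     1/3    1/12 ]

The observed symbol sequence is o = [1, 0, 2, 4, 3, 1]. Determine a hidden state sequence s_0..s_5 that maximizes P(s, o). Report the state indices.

path = [4, 2, 0, 2, 0, 1]

t=0: δ = [5.556e-02, 2.083e-02, 2.778e-02, 8.333e-02, 8.333e-02]  (obs o_0=1)
t=1: δ = [2.315e-03, 5.208e-03, 5.208e-03, 4.630e-03, 1.157e-03]  ψ = [3, 3, 4, 4, 3]  (obs o_1=0)
t=2: δ = [2.894e-04, 2.170e-04, 3.255e-04, 1.929e-04, 2.170e-04]  ψ = [2, 1, 2, 3, 1]  (obs o_2=2)
t=3: δ = [9.042e-06, 1.608e-05, 2.411e-05, 1.206e-05, 4.521e-06]  ψ = [2, 0, 0, 4, 1]  (obs o_3=4)
t=4: δ = [2.009e-06, 1.005e-06, 5.023e-07, 7.535e-07, 1.340e-06]  ψ = [2, 2, 2, 3, 1]  (obs o_4=3)
t=5: δ = [5.582e-08, 1.674e-07, 1.116e-07, 1.116e-07, 1.116e-07]  ψ = [0, 0, 0, 4, 0]  (obs o_5=1)
backtrack: best end state = 1; path = [4, 2, 0, 2, 0, 1]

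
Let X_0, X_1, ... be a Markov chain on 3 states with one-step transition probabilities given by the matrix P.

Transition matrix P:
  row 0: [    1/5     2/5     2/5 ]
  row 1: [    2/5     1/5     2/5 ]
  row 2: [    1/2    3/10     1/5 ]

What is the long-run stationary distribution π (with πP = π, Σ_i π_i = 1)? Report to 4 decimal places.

Balance equations π_j = Σ_i π_i·P[i][j]:
  π_0 = 1/5·π_0 + 2/5·π_1 + 1/2·π_2
  π_1 = 2/5·π_0 + 1/5·π_1 + 3/10·π_2
  normalize: π_0 + π_1 + π_2 = 1
Solving the linear system gives exactly π = [13/36, 11/36, 1/3].

π = [0.3611, 0.3056, 0.3333]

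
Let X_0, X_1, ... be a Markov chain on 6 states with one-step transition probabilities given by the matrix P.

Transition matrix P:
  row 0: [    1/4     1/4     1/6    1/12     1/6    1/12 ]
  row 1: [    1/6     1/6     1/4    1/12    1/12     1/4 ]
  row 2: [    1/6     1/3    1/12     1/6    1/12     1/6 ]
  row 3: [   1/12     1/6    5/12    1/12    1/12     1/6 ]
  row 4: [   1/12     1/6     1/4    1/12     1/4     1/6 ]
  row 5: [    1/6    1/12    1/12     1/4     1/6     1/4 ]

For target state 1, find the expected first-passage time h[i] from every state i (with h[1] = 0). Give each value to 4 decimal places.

First-step conditioning: h[1] = 0; for i ≠ 1, h[i] = 1 + Σ_k P[i][k]·h[k].
  h[0] = 1 + 1/4·h[0] + 1/6·h[2] + 1/12·h[3] + 1/6·h[4] + 1/12·h[5]
  h[2] = 1 + 1/6·h[0] + 1/12·h[2] + 1/6·h[3] + 1/12·h[4] + 1/6·h[5]
  h[3] = 1 + 1/12·h[0] + 5/12·h[2] + 1/12·h[3] + 1/12·h[4] + 1/6·h[5]
  h[4] = 1 + 1/12·h[0] + 1/4·h[2] + 1/12·h[3] + 1/4·h[4] + 1/6·h[5]
  h[5] = 1 + 1/6·h[0] + 1/12·h[2] + 1/4·h[3] + 1/6·h[4] + 1/4·h[5]
Solving the 5×5 linear system over states ≠ 1 gives exactly h = [1290/281, 0, 1210/281, 1390/281, 1426/281, 1576/281] (h[1] = 0 is the target).

h = [4.5907, 0.0000, 4.3060, 4.9466, 5.0747, 5.6085]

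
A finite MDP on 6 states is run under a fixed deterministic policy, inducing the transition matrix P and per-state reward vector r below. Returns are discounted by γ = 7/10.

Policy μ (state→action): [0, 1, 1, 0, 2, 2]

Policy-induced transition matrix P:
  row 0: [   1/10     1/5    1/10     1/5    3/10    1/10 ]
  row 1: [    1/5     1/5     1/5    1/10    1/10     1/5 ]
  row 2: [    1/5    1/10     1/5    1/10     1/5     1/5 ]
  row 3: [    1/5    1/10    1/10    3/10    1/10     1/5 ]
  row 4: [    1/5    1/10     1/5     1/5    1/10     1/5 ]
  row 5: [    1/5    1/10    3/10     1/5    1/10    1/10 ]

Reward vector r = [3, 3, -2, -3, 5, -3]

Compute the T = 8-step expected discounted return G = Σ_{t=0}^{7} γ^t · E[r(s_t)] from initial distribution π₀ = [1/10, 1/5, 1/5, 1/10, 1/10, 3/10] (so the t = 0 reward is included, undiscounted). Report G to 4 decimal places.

t=0: π = [0.1000, 0.2000, 0.2000, 0.1000, 0.1000, 0.3000], E[r] = -0.2000, γ^t·E[r] = -0.200000, running G = -0.200000
t=1: π = [0.1900, 0.1300, 0.2100, 0.1700, 0.1400, 0.1600], E[r] = 0.2500, γ^t·E[r] = 0.175000, running G = -0.025000
t=2: π = [0.1810, 0.1320, 0.1800, 0.1830, 0.1590, 0.1650], E[r] = 0.3300, γ^t·E[r] = 0.161700, running G = 0.136700
t=3: π = [0.1819, 0.1313, 0.1801, 0.1871, 0.1542, 0.1654], E[r] = 0.2929, γ^t·E[r] = 0.100465, running G = 0.237165
t=4: π = [0.1818, 0.1313, 0.1796, 0.1876, 0.1544, 0.1653], E[r] = 0.2935, γ^t·E[r] = 0.070479, running G = 0.307644
t=5: π = [0.1818, 0.1313, 0.1796, 0.1877, 0.1543, 0.1653], E[r] = 0.2930, γ^t·E[r] = 0.049243, running G = 0.356886
t=6: π = [0.1818, 0.1313, 0.1796, 0.1877, 0.1543, 0.1653], E[r] = 0.2930, γ^t·E[r] = 0.034465, running G = 0.391352
t=7: π = [0.1818, 0.1313, 0.1796, 0.1877, 0.1543, 0.1653], E[r] = 0.2929, γ^t·E[r] = 0.024125, running G = 0.415477

G = 0.4155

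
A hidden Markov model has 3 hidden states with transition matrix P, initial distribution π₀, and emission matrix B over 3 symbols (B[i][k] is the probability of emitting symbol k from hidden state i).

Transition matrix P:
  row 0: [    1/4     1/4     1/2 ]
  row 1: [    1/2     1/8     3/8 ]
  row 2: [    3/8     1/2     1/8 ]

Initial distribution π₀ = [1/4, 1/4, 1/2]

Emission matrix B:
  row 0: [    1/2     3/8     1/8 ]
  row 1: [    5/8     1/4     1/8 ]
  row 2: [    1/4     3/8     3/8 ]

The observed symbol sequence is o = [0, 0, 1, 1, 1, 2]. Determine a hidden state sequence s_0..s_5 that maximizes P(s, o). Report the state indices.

path = [2, 1, 0, 2, 0, 2]

t=0: δ = [1.250e-01, 1.562e-01, 1.250e-01]  (obs o_0=0)
t=1: δ = [3.906e-02, 3.906e-02, 1.562e-02]  ψ = [1, 2, 0]  (obs o_1=0)
t=2: δ = [7.324e-03, 2.441e-03, 7.324e-03]  ψ = [1, 0, 0]  (obs o_2=1)
t=3: δ = [1.030e-03, 9.155e-04, 1.373e-03]  ψ = [2, 2, 0]  (obs o_3=1)
t=4: δ = [1.931e-04, 1.717e-04, 1.931e-04]  ψ = [2, 2, 0]  (obs o_4=1)
t=5: δ = [1.073e-05, 1.207e-05, 3.621e-05]  ψ = [1, 2, 0]  (obs o_5=2)
backtrack: best end state = 2; path = [2, 1, 0, 2, 0, 2]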